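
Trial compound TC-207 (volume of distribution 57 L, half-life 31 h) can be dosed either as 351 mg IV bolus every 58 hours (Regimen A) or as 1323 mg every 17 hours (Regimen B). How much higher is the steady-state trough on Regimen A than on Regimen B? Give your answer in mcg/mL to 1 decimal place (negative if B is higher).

-47.9 mcg/mL

Regimen A: f = (1/2)^(58/31) ≈ 0.2734; Cmin,ss = (351/57)·f/(1−f) ≈ 2.317 mcg/mL.
Regimen B: f = (1/2)^(17/31) ≈ 0.6838; Cmin,ss = (1323/57)·f/(1−f) ≈ 50.194 mcg/mL.
Difference ≈ 2.317 − 50.194 ≈ -47.877 mcg/mL.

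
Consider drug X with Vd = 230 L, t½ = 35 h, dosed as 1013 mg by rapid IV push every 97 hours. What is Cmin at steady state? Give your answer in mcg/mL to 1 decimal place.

0.8 mcg/mL

Over one 97-h interval, 97/35 ≈ 2.7714 half-lives elapse, leaving f ≈ 0.1465 of each dose.
Accumulation ratio R = 1/(1 − f) ≈ 1/0.8535 ≈ 1.1716.
Single-dose peak C₀ = D/Vd = 1013/230 ≈ 4.404 mcg/mL.
Steady-state peak Cmax,ss = C₀·R ≈ 4.404 × 1.1716 ≈ 5.160 mcg/mL.
One interval later, Cmin,ss = Cmax,ss·e^(−kτ) ≈ 5.160 × 0.1465 ≈ 0.756 mcg/mL.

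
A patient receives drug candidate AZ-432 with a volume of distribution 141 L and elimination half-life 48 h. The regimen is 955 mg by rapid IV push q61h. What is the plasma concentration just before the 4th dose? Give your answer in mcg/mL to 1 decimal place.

f = (1/2)^(τ/t½) = (1/2)^(61/48) ≈ 0.4144.
C₀ = D/Vd = 955/141 ≈ 6.773 mcg/mL.
Before the 4th dose, 3 doses have been given. Superposition: Cmin = C₀·(f + f² + … + f^3).
≈ 6.773 × (0.4144 + 0.1717 + 0.0712) ≈ 6.773 × 0.6573 ≈ 4.452 mcg/mL.

4.5 mcg/mL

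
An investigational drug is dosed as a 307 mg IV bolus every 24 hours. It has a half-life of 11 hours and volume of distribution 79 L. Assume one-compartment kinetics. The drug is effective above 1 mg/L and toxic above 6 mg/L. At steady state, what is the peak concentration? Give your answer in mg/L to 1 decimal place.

5.0 mg/L

k = ln2/t½ = ln2/11 ≈ 0.063013 h⁻¹; fraction remaining f = e^(−kτ) = e^(−0.063013×24) ≈ 0.2204.
Accumulation ratio R = 1/(1 − f) ≈ 1/0.7796 ≈ 1.2827.
Each bolus raises the concentration by D/Vd = 307/79 ≈ 3.886 mg/L.
Cmax,ss = C₀/(1 − f) ≈ 3.886/0.7796 ≈ 4.985 mg/L.
Peak 5.0 mg/L vs MTC 6 mg/L: below toxic threshold.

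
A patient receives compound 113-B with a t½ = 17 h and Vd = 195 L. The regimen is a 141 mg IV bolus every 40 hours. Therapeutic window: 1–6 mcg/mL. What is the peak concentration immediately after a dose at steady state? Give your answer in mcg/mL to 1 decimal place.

0.9 mcg/mL

k = ln2/t½ = ln2/17 ≈ 0.040773 h⁻¹; fraction remaining f = e^(−kτ) = e^(−0.040773×40) ≈ 0.1957.
Accumulation ratio R = 1/(1 − f) ≈ 1/0.8043 ≈ 1.2433.
Each bolus raises the concentration by D/Vd = 141/195 ≈ 0.723 mcg/mL.
Cmax,ss = C₀/(1 − f) ≈ 0.723/0.8043 ≈ 0.899 mcg/mL.
Peak 0.9 mcg/mL vs MTC 6 mcg/mL: below toxic threshold.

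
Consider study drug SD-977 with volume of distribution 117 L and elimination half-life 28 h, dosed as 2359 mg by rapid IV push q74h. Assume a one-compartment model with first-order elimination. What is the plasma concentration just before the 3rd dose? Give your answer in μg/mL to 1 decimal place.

f = (1/2)^(τ/t½) = (1/2)^(74/28) ≈ 0.1601.
C₀ = D/Vd = 2359/117 ≈ 20.162 μg/mL.
Before the 3rd dose, 2 doses have been given. Superposition: Cmin = C₀·(f + f²).
≈ 20.162 × (0.1601 + 0.0256) ≈ 20.162 × 0.1857 ≈ 3.744 μg/mL.

3.7 μg/mL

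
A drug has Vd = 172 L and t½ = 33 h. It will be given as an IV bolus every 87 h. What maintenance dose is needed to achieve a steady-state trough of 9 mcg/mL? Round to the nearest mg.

τ/t½ = 87/33 ≈ 2.6364, so f = (1/2)^(87/33) ≈ 0.160833.
Cmin,ss = (D/Vd)·f/(1−f), so D = Cmin,ss·Vd·(1−f)/f.
D = 9 × 172 × (1−f)/f ≈ 9 × 172 × 5.21763 ≈ 8076.89 mg.

8077 mg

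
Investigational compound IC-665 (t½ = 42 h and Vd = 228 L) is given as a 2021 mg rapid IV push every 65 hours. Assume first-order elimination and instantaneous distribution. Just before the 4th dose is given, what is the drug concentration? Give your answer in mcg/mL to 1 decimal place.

4.4 mcg/mL

f = (1/2)^(τ/t½) = (1/2)^(65/42) ≈ 0.3421.
C₀ = D/Vd = 2021/228 ≈ 8.864 mcg/mL.
Before the 4th dose, 3 doses have been given. Superposition: Cmin = C₀·(f + f² + … + f^3).
≈ 8.864 × (0.3421 + 0.1170 + 0.0400) ≈ 8.864 × 0.4991 ≈ 4.424 mcg/mL.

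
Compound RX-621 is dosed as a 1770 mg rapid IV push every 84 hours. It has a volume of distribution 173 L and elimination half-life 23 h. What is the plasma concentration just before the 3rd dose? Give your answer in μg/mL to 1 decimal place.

f = (1/2)^(τ/t½) = (1/2)^(84/23) ≈ 0.0795.
C₀ = D/Vd = 1770/173 ≈ 10.231 μg/mL.
Before the 3rd dose, 2 doses have been given. Superposition: Cmin = C₀·(f + f²).
≈ 10.231 × (0.0795 + 0.0063) ≈ 10.231 × 0.0858 ≈ 0.878 μg/mL.

0.9 μg/mL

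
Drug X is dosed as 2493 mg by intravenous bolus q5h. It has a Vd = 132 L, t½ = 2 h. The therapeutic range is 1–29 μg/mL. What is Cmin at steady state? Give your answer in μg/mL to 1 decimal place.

k = ln2/t½ = ln2/2 ≈ 0.346574 h⁻¹; fraction remaining f = e^(−kτ) = e^(−0.346574×5) ≈ 0.1768.
At steady state, accumulation factor R = 1/(1 − e^(−kτ)) ≈ 1.2148.
Each bolus raises the concentration by D/Vd = 2493/132 ≈ 18.886 μg/mL.
Cmax,ss = C₀/(1 − f) ≈ 18.886/0.8232 ≈ 22.942 μg/mL.
One interval later, Cmin,ss = Cmax,ss·e^(−kτ) ≈ 22.942 × 0.1768 ≈ 4.056 μg/mL.
Trough 4.1 μg/mL vs MEC 1 μg/mL: adequate.

4.1 μg/mL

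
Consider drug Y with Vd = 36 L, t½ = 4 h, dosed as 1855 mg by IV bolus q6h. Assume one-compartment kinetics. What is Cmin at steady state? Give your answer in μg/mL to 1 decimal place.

k = ln2/t½ = ln2/4 ≈ 0.173287 h⁻¹; fraction remaining f = e^(−kτ) = e^(−0.173287×6) ≈ 0.3536.
Accumulation ratio R = 1/(1 − f) ≈ 1/0.6464 ≈ 1.5470.
Single-dose peak C₀ = D/Vd = 1855/36 ≈ 51.528 μg/mL.
Cmax,ss = C₀/(1 − f) ≈ 51.528/0.6464 ≈ 79.715 μg/mL.
One interval later, Cmin,ss = Cmax,ss·e^(−kτ) ≈ 79.715 × 0.3536 ≈ 28.187 μg/mL.

28.2 μg/mL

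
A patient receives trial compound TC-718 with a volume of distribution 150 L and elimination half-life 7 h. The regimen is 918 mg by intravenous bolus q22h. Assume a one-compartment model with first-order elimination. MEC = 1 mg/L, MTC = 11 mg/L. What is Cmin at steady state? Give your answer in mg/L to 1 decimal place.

k = ln2/t½ = ln2/7 ≈ 0.099021 h⁻¹; fraction remaining f = e^(−kτ) = e^(−0.099021×22) ≈ 0.1132.
Accumulation ratio R = 1/(1 − f) ≈ 1/0.8868 ≈ 1.1276.
Each bolus raises the concentration by D/Vd = 918/150 ≈ 6.120 mg/L.
Steady-state peak Cmax,ss = C₀·R ≈ 6.120 × 1.1276 ≈ 6.901 mg/L.
One interval later, Cmin,ss = Cmax,ss·e^(−kτ) ≈ 6.901 × 0.1132 ≈ 0.781 mg/L.
Trough 0.8 mg/L vs MEC 1 mg/L: subtherapeutic.

0.8 mg/L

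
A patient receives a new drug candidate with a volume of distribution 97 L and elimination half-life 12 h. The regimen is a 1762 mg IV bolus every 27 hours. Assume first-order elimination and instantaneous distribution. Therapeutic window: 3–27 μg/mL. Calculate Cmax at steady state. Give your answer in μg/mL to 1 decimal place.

23.0 μg/mL

τ/t½ = 27/12 ≈ 2.25, so fraction remaining f = (1/2)^(27/12) ≈ 0.2102.
Accumulation ratio R = 1/(1 − f) ≈ 1/0.7898 ≈ 1.2661.
Single-dose peak C₀ = D/Vd = 1762/97 ≈ 18.165 μg/mL.
Cmax,ss = C₀/(1 − f) ≈ 18.165/0.7898 ≈ 22.999 μg/mL.
Peak 23.0 μg/mL vs MTC 27 μg/mL: below toxic threshold.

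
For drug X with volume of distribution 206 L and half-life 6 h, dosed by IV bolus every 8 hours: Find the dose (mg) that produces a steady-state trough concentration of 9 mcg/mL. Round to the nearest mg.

τ/t½ = 8/6 ≈ 1.3333, so f = (1/2)^(8/6) ≈ 0.396850.
Cmin,ss = (D/Vd)·f/(1−f), so D = Cmin,ss·Vd·(1−f)/f.
D = 9 × 206 × (1−f)/f ≈ 9 × 206 × 1.51984 ≈ 2817.78 mg.

2818 mg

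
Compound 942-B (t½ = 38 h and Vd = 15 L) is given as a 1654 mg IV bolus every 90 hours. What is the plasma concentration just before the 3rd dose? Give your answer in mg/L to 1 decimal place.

25.5 mg/L

f = (1/2)^(τ/t½) = (1/2)^(90/38) ≈ 0.1937.
C₀ = D/Vd = 1654/15 ≈ 110.267 mg/L.
Before the 3rd dose, 2 doses have been given. Superposition: Cmin = C₀·(f + f²).
≈ 110.267 × (0.1937 + 0.0375) ≈ 110.267 × 0.2312 ≈ 25.494 mg/L.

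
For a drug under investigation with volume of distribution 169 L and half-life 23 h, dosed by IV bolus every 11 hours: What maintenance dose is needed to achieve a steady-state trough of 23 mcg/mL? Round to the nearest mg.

1528 mg

τ/t½ = 11/23 ≈ 0.47826, so f = (1/2)^(11/23) ≈ 0.717842.
Cmin,ss = (D/Vd)·f/(1−f), so D = Cmin,ss·Vd·(1−f)/f.
D = 23 × 169 × (1−f)/f ≈ 23 × 169 × 0.39306 ≈ 1527.82 mg.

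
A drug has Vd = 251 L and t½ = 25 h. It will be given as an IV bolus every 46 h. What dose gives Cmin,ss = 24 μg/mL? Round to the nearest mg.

τ/t½ = 46/25 ≈ 1.84, so f = (1/2)^(46/25) ≈ 0.279322.
Cmin,ss = (D/Vd)·f/(1−f), so D = Cmin,ss·Vd·(1−f)/f.
D = 24 × 251 × (1−f)/f ≈ 24 × 251 × 2.58010 ≈ 15542.52 mg.

15543 mg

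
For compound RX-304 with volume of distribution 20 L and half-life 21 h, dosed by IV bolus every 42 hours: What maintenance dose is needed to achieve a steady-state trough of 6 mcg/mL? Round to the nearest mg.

τ/t½ = 42/21 ≈ 2, so f = (1/2)^(42/21) ≈ 0.250000.
Cmin,ss = (D/Vd)·f/(1−f), so D = Cmin,ss·Vd·(1−f)/f.
D = 6 × 20 × (1−f)/f ≈ 6 × 20 × 3.00000 ≈ 360.00 mg.

360 mg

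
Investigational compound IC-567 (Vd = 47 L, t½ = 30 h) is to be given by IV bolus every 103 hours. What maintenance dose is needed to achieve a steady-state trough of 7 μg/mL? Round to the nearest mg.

3225 mg

τ/t½ = 103/30 ≈ 3.4333, so f = (1/2)^(103/30) ≈ 0.092569.
Cmin,ss = (D/Vd)·f/(1−f), so D = Cmin,ss·Vd·(1−f)/f.
D = 7 × 47 × (1−f)/f ≈ 7 × 47 × 9.80275 ≈ 3225.10 mg.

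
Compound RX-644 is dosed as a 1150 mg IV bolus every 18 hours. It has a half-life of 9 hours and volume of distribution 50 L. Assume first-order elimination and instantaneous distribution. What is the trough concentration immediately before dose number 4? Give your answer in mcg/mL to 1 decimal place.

f = (1/2)^(τ/t½) = (1/2)^(18/9) ≈ 0.2500.
C₀ = D/Vd = 1150/50 ≈ 23.000 mcg/mL.
Before the 4th dose, 3 doses have been given. Superposition: Cmin = C₀·(f + f² + … + f^3).
≈ 23.000 × (0.2500 + 0.0625 + 0.0156) ≈ 23.000 × 0.3281 ≈ 7.546 mcg/mL.

7.5 mcg/mL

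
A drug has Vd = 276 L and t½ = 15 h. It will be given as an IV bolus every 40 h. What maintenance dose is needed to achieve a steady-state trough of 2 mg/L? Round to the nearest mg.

τ/t½ = 40/15 ≈ 2.6667, so f = (1/2)^(40/15) ≈ 0.157490.
Cmin,ss = (D/Vd)·f/(1−f), so D = Cmin,ss·Vd·(1−f)/f.
D = 2 × 276 × (1−f)/f ≈ 2 × 276 × 5.34961 ≈ 2952.98 mg.

2953 mg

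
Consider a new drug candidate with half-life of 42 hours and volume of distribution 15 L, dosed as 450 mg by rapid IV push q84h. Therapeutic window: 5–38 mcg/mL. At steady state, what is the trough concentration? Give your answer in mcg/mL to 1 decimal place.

10.0 mcg/mL

τ = 84 h = 2 half-lives, so f = (1/2)^2 = 0.25.
At steady state, R = 1/(1 − 0.25) = 4/3.
Single-dose peak C₀ = D/Vd = 450/15 = 30 mcg/mL.
Steady-state peak Cmax,ss = C₀·R = 30 × 4/3 ≈ 40.000 mcg/mL.
Steady-state trough Cmin,ss = Cmax,ss·f ≈ 40.000 × 0.25 ≈ 10.000 mcg/mL.
Trough 10.0 mcg/mL vs MEC 5 mcg/mL: adequate.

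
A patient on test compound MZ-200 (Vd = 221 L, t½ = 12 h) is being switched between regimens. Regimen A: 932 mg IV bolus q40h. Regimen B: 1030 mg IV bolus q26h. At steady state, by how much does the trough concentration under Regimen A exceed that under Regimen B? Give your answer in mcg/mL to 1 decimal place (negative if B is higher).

Regimen A: f = (1/2)^(40/12) ≈ 0.0992; Cmin,ss = (932/221)·f/(1−f) ≈ 0.464 mcg/mL.
Regimen B: f = (1/2)^(26/12) ≈ 0.2227; Cmin,ss = (1030/221)·f/(1−f) ≈ 1.335 mcg/mL.
Difference ≈ 0.464 − 1.335 ≈ -0.871 mcg/mL.

-0.9 mcg/mL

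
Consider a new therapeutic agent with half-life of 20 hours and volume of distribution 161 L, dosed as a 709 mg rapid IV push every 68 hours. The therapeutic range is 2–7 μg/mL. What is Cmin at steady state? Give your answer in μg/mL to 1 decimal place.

Over one 68-h interval, 68/20 ≈ 3.4 half-lives elapse, leaving f ≈ 0.0947 of each dose.
Single-dose peak C₀ = D/Vd = 709/161 ≈ 4.404 μg/mL.
Steady-state trough Cmin,ss = C₀·f/(1−f) ≈ 4.404 × 0.0947/0.9053 ≈ 0.461 μg/mL.
Trough 0.5 μg/mL vs MEC 2 μg/mL: subtherapeutic.

0.5 μg/mL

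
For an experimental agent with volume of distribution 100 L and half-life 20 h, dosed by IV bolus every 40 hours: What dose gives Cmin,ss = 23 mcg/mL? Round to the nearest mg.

τ/t½ = 40/20 ≈ 2, so f = (1/2)^(40/20) ≈ 0.250000.
Cmin,ss = (D/Vd)·f/(1−f), so D = Cmin,ss·Vd·(1−f)/f.
D = 23 × 100 × (1−f)/f ≈ 23 × 100 × 3.00000 ≈ 6900.00 mg.

6900 mg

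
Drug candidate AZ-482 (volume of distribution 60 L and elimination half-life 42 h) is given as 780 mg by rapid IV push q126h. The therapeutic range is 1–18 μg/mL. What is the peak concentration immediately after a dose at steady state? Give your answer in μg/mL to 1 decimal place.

τ = 126 h = 3 half-lives, so f = (1/2)^3 = 0.125.
At steady state, R = 1/(1 − 0.125) = 8/7.
Single-dose peak C₀ = D/Vd = 780/60 = 13 μg/mL.
Steady-state peak Cmax,ss = C₀·R = 13 × 8/7 ≈ 14.857 μg/mL.
Peak 14.9 μg/mL vs MTC 18 μg/mL: below toxic threshold.

14.9 μg/mL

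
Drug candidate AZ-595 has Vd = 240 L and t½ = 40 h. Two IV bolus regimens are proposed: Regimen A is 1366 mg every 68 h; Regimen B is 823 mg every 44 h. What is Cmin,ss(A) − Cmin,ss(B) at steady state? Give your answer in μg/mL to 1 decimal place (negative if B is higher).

Regimen A: f = (1/2)^(68/40) ≈ 0.3078; Cmin,ss = (1366/240)·f/(1−f) ≈ 2.531 μg/mL.
Regimen B: f = (1/2)^(44/40) ≈ 0.4665; Cmin,ss = (823/240)·f/(1−f) ≈ 2.999 μg/mL.
Difference ≈ 2.531 − 2.999 ≈ -0.468 μg/mL.

-0.5 μg/mL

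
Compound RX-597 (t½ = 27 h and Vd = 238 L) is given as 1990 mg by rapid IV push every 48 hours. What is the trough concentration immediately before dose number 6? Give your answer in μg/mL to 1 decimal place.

3.4 μg/mL

f = (1/2)^(τ/t½) = (1/2)^(48/27) ≈ 0.2916.
C₀ = D/Vd = 1990/238 ≈ 8.361 μg/mL.
Before the 6th dose, 5 doses have been given. Superposition: Cmin = C₀·(f + f² + … + f^5).
≈ 8.361 × (0.2916 + 0.0850 + 0.0248 + 0.0072 + 0.0021) ≈ 8.361 × 0.4107 ≈ 3.434 μg/mL.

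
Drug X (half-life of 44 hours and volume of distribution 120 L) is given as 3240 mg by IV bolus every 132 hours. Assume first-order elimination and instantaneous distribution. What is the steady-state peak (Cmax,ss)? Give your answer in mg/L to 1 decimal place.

τ = 132 h = 3 half-lives, so f = (1/2)^3 = 0.125.
Accumulation ratio R = 1/(1 − f) = 1/0.875 = 8/7.
Single-dose peak C₀ = D/Vd = 3240/120 = 27 mg/L.
Steady-state peak Cmax,ss = C₀·R = 27 × 8/7 ≈ 30.857 mg/L.

30.9 mg/L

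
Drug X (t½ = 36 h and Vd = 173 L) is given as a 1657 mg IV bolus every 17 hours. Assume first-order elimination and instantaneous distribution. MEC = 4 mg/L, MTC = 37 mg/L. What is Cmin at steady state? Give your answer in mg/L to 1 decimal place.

k = ln2/t½ = ln2/36 ≈ 0.019254 h⁻¹; fraction remaining f = e^(−kτ) = e^(−0.019254×17) ≈ 0.7209.
At steady state, accumulation factor R = 1/(1 − e^(−kτ)) ≈ 3.5829.
Each bolus raises the concentration by D/Vd = 1657/173 ≈ 9.578 mg/L.
Steady-state peak Cmax,ss = C₀·R ≈ 9.578 × 3.5829 ≈ 34.317 mg/L.
One interval later, Cmin,ss = Cmax,ss·e^(−kτ) ≈ 34.317 × 0.7209 ≈ 24.739 mg/L.
Trough 24.7 mg/L vs MEC 4 mg/L: adequate.

24.7 mg/L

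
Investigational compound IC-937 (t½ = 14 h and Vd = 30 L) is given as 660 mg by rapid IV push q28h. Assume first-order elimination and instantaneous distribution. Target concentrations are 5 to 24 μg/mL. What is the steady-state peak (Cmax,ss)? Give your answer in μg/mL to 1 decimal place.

The dosing interval is 2 half-lives, so f = 2^(−2) = 0.25.
Accumulation ratio R = 1/(1 − f) = 1/0.75 = 4/3.
Single-dose peak C₀ = D/Vd = 660/30 = 22 μg/mL.
Steady-state peak Cmax,ss = C₀·R = 22 × 4/3 ≈ 29.333 μg/mL.
Peak 29.3 μg/mL vs MTC 24 μg/mL: exceeds toxic threshold.

29.3 μg/mL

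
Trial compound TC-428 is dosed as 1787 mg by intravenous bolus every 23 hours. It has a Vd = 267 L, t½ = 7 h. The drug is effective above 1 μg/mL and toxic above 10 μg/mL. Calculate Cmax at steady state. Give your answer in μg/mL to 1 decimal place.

k = ln2/t½ = ln2/7 ≈ 0.099021 h⁻¹; fraction remaining f = e^(−kτ) = e^(−0.099021×23) ≈ 0.1025.
Accumulation ratio R = 1/(1 − f) ≈ 1/0.8975 ≈ 1.1142.
Single-dose peak C₀ = D/Vd = 1787/267 ≈ 6.693 μg/mL.
Steady-state peak Cmax,ss = C₀·R ≈ 6.693 × 1.1142 ≈ 7.457 μg/mL.
Peak 7.5 μg/mL vs MTC 10 μg/mL: below toxic threshold.

7.5 μg/mL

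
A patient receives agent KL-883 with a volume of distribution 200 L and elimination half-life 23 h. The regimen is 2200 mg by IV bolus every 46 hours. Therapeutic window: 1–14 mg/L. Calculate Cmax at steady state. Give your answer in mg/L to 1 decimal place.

The dosing interval is 2 half-lives, so f = 2^(−2) = 0.25.
Accumulation ratio R = 1/(1 − f) = 1/0.75 = 4/3.
Single-dose peak C₀ = D/Vd = 2200/200 = 11 mg/L.
Steady-state peak Cmax,ss = C₀·R = 11 × 4/3 ≈ 14.667 mg/L.
Peak 14.7 mg/L vs MTC 14 mg/L: exceeds toxic threshold.

14.7 mg/L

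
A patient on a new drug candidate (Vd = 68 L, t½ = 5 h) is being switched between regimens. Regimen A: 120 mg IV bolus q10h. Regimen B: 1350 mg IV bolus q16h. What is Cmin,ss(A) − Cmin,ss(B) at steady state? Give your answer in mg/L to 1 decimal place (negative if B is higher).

-1.8 mg/L

Regimen A: f = (1/2)^(10/5) ≈ 0.2500; Cmin,ss = (120/68)·f/(1−f) ≈ 0.588 mg/L.
Regimen B: f = (1/2)^(16/5) ≈ 0.1088; Cmin,ss = (1350/68)·f/(1−f) ≈ 2.424 mg/L.
Difference ≈ 0.588 − 2.424 ≈ -1.836 mg/L.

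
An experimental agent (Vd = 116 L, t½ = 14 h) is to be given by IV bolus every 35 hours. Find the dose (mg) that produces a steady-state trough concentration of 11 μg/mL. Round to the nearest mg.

5942 mg

τ/t½ = 35/14 ≈ 2.5, so f = (1/2)^(35/14) ≈ 0.176777.
Cmin,ss = (D/Vd)·f/(1−f), so D = Cmin,ss·Vd·(1−f)/f.
D = 11 × 116 × (1−f)/f ≈ 11 × 116 × 4.65684 ≈ 5942.13 mg.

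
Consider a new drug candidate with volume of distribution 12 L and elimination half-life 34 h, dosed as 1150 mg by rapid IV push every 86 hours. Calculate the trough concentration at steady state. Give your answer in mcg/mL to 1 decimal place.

20.1 mcg/mL

k = ln2/t½ = ln2/34 ≈ 0.020387 h⁻¹; fraction remaining f = e^(−kτ) = e^(−0.020387×86) ≈ 0.1732.
Single-dose peak C₀ = D/Vd = 1150/12 ≈ 95.833 mcg/mL.
Steady-state trough Cmin,ss = C₀·f/(1−f) ≈ 95.833 × 0.1732/0.8268 ≈ 20.075 mcg/mL.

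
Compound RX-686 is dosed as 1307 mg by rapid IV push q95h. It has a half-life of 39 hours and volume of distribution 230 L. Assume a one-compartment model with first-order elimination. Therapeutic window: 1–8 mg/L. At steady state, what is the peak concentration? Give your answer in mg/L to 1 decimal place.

7.0 mg/L

Over one 95-h interval, 95/39 ≈ 2.4359 half-lives elapse, leaving f ≈ 0.1848 of each dose.
Accumulation ratio R = 1/(1 − f) ≈ 1/0.8152 ≈ 1.2267.
Each bolus raises the concentration by D/Vd = 1307/230 ≈ 5.683 mg/L.
Steady-state peak Cmax,ss = C₀·R ≈ 5.683 × 1.2267 ≈ 6.971 mg/L.
Peak 7.0 mg/L vs MTC 8 mg/L: below toxic threshold.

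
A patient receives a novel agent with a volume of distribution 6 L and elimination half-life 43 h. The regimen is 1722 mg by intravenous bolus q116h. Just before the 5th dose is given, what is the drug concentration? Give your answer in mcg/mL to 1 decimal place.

f = (1/2)^(τ/t½) = (1/2)^(116/43) ≈ 0.1541.
C₀ = D/Vd = 1722/6 ≈ 287.000 mcg/mL.
Before the 5th dose, 4 doses have been given. Superposition: Cmin = C₀·(f + f² + … + f^4).
≈ 287.000 × (0.1541 + 0.0237 + 0.0037 + 0.0006) ≈ 287.000 × 0.1821 ≈ 52.263 mcg/mL.

52.3 mcg/mL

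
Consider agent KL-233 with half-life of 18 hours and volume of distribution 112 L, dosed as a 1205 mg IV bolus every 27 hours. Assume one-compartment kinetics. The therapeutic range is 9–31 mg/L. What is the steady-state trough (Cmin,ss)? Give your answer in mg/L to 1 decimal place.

5.9 mg/L

τ/t½ = 27/18 ≈ 1.5, so fraction remaining f = (1/2)^(27/18) ≈ 0.3536.
Single-dose peak C₀ = D/Vd = 1205/112 ≈ 10.759 mg/L.
Steady-state trough Cmin,ss = C₀·f/(1−f) ≈ 10.759 × 0.3536/0.6464 ≈ 5.885 mg/L.
Trough 5.9 mg/L vs MEC 9 mg/L: subtherapeutic.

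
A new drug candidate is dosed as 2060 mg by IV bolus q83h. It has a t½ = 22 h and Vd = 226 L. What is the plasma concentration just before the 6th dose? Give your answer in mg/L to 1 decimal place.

f = (1/2)^(τ/t½) = (1/2)^(83/22) ≈ 0.0732.
C₀ = D/Vd = 2060/226 ≈ 9.115 mg/L.
Before the 6th dose, 5 doses have been given. Superposition: Cmin = C₀·(f + f² + … + f^5).
≈ 9.115 × (0.0732 + 0.0054 + 0.0004 + 0.0000 + 0.0000) ≈ 9.115 × 0.0790 ≈ 0.720 mg/L.

0.7 mg/L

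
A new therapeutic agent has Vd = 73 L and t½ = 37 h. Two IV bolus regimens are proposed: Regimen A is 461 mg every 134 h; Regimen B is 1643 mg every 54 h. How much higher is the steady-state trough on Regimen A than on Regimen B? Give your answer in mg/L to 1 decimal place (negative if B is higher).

Regimen A: f = (1/2)^(134/37) ≈ 0.0812; Cmin,ss = (461/73)·f/(1−f) ≈ 0.558 mg/L.
Regimen B: f = (1/2)^(54/37) ≈ 0.3636; Cmin,ss = (1643/73)·f/(1−f) ≈ 12.859 mg/L.
Difference ≈ 0.558 − 12.859 ≈ -12.301 mg/L.

-12.3 mg/L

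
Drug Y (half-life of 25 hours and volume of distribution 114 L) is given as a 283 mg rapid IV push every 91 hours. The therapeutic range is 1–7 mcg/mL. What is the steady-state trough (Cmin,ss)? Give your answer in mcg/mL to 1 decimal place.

0.2 mcg/mL

Over one 91-h interval, 91/25 ≈ 3.64 half-lives elapse, leaving f ≈ 0.0802 of each dose.
At steady state, accumulation factor R = 1/(1 − e^(−kτ)) ≈ 1.0872.
Each bolus raises the concentration by D/Vd = 283/114 ≈ 2.482 mcg/mL.
Cmax,ss = C₀/(1 − f) ≈ 2.482/0.9198 ≈ 2.698 mcg/mL.
Steady-state trough Cmin,ss = Cmax,ss·f ≈ 2.698 × 0.0802 ≈ 0.216 mcg/mL.
Trough 0.2 mcg/mL vs MEC 1 mcg/mL: subtherapeutic.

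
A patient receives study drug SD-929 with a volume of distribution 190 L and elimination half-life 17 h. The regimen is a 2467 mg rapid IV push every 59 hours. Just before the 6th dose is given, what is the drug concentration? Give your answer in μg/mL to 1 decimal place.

f = (1/2)^(τ/t½) = (1/2)^(59/17) ≈ 0.0902.
C₀ = D/Vd = 2467/190 ≈ 12.984 μg/mL.
Before the 6th dose, 5 doses have been given. Superposition: Cmin = C₀·(f + f² + … + f^5).
≈ 12.984 × (0.0902 + 0.0081 + 0.0007 + 0.0001 + 0.0000) ≈ 12.984 × 0.0991 ≈ 1.287 μg/mL.

1.3 μg/mL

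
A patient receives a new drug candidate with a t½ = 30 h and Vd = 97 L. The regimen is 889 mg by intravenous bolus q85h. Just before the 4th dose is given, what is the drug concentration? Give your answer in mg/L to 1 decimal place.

1.5 mg/L

f = (1/2)^(τ/t½) = (1/2)^(85/30) ≈ 0.1403.
C₀ = D/Vd = 889/97 ≈ 9.165 mg/L.
Before the 4th dose, 3 doses have been given. Superposition: Cmin = C₀·(f + f² + … + f^3).
≈ 9.165 × (0.1403 + 0.0197 + 0.0028) ≈ 9.165 × 0.1628 ≈ 1.492 mg/L.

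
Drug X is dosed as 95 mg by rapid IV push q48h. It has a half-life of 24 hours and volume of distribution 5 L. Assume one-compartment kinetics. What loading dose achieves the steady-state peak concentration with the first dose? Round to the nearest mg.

f = (1/2)^(48/24) ≈ 0.250000; accumulation ratio R = 1/(1−f) ≈ 1.33333.
Loading dose to hit Cmax,ss on first dose: D_load = D_maint·R ≈ 95 × 1.33333 ≈ 126.67 mg.

127 mg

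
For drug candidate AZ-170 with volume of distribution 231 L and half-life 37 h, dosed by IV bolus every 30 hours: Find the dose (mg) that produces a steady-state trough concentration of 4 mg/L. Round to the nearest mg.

697 mg

τ/t½ = 30/37 ≈ 0.81081, so f = (1/2)^(30/37) ≈ 0.570061.
Cmin,ss = (D/Vd)·f/(1−f), so D = Cmin,ss·Vd·(1−f)/f.
D = 4 × 231 × (1−f)/f ≈ 4 × 231 × 0.75420 ≈ 696.88 mg.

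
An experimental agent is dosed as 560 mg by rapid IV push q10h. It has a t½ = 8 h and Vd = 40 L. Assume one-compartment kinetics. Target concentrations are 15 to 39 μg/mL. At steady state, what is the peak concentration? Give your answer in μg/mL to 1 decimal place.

Over one 10-h interval, 10/8 ≈ 1.25 half-lives elapse, leaving f ≈ 0.4204 of each dose.
Accumulation ratio R = 1/(1 − f) ≈ 1/0.5796 ≈ 1.7253.
Each bolus raises the concentration by D/Vd = 560/40 ≈ 14.000 μg/mL.
Cmax,ss = C₀/(1 − f) ≈ 14.000/0.5796 ≈ 24.155 μg/mL.
Peak 24.2 μg/mL vs MTC 39 μg/mL: below toxic threshold.

24.2 μg/mL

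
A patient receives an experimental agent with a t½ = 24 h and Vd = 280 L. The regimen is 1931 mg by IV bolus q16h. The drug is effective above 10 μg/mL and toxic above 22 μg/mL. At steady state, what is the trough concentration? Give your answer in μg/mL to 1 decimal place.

k = ln2/t½ = ln2/24 ≈ 0.028881 h⁻¹; fraction remaining f = e^(−kτ) = e^(−0.028881×16) ≈ 0.6300.
At steady state, accumulation factor R = 1/(1 − e^(−kτ)) ≈ 2.7027.
Each bolus raises the concentration by D/Vd = 1931/280 ≈ 6.896 μg/mL.
Steady-state peak Cmax,ss = C₀·R ≈ 6.896 × 2.7027 ≈ 18.638 μg/mL.
Steady-state trough Cmin,ss = Cmax,ss·f ≈ 18.638 × 0.6300 ≈ 11.742 μg/mL.
Trough 11.7 μg/mL vs MEC 10 μg/mL: adequate.

11.7 μg/mL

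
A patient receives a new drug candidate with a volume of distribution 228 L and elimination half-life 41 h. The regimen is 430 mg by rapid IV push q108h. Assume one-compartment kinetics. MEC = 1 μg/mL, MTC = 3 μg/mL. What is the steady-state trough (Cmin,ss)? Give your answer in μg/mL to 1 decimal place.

k = ln2/t½ = ln2/41 ≈ 0.016906 h⁻¹; fraction remaining f = e^(−kτ) = e^(−0.016906×108) ≈ 0.1611.
At steady state, accumulation factor R = 1/(1 − e^(−kτ)) ≈ 1.1920.
Each bolus raises the concentration by D/Vd = 430/228 ≈ 1.886 μg/mL.
Steady-state peak Cmax,ss = C₀·R ≈ 1.886 × 1.1920 ≈ 2.248 μg/mL.
One interval later, Cmin,ss = Cmax,ss·e^(−kτ) ≈ 2.248 × 0.1611 ≈ 0.362 μg/mL.
Trough 0.4 μg/mL vs MEC 1 μg/mL: subtherapeutic.

0.4 μg/mL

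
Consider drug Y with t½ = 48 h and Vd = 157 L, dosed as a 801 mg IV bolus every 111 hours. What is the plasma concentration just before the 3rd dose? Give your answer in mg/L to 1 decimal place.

1.2 mg/L

f = (1/2)^(τ/t½) = (1/2)^(111/48) ≈ 0.2013.
C₀ = D/Vd = 801/157 ≈ 5.102 mg/L.
Before the 3rd dose, 2 doses have been given. Superposition: Cmin = C₀·(f + f²).
≈ 5.102 × (0.2013 + 0.0405) ≈ 5.102 × 0.2418 ≈ 1.234 mg/L.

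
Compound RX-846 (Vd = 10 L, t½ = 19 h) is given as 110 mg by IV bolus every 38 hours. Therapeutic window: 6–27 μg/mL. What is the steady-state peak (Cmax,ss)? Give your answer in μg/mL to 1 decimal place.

14.7 μg/mL

The dosing interval is 2 half-lives, so f = 2^(−2) = 0.25.
At steady state, R = 1/(1 − 0.25) = 4/3.
Single-dose peak C₀ = D/Vd = 110/10 = 11 μg/mL.
Steady-state peak Cmax,ss = C₀·R = 11 × 4/3 ≈ 14.667 μg/mL.
Peak 14.7 μg/mL vs MTC 27 μg/mL: below toxic threshold.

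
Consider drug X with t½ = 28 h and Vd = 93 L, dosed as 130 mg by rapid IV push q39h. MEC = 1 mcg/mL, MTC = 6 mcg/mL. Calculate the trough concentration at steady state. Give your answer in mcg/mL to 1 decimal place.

Over one 39-h interval, 39/28 ≈ 1.3929 half-lives elapse, leaving f ≈ 0.3808 of each dose.
At steady state, accumulation factor R = 1/(1 − e^(−kτ)) ≈ 1.6150.
Each bolus raises the concentration by D/Vd = 130/93 ≈ 1.398 mcg/mL.
Steady-state peak Cmax,ss = C₀·R ≈ 1.398 × 1.6150 ≈ 2.258 mcg/mL.
One interval later, Cmin,ss = Cmax,ss·e^(−kτ) ≈ 2.258 × 0.3808 ≈ 0.860 mcg/mL.
Trough 0.9 mcg/mL vs MEC 1 mcg/mL: subtherapeutic.

0.9 mcg/mL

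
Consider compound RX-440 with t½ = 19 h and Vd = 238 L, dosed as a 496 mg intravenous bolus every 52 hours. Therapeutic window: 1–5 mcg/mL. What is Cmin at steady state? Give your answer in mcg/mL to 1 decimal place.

0.4 mcg/mL

Over one 52-h interval, 52/19 ≈ 2.7368 half-lives elapse, leaving f ≈ 0.1500 of each dose.
Single-dose peak C₀ = D/Vd = 496/238 ≈ 2.084 mcg/mL.
Steady-state trough Cmin,ss = C₀·f/(1−f) ≈ 2.084 × 0.1500/0.8500 ≈ 0.368 mcg/mL.
Trough 0.4 mcg/mL vs MEC 1 mcg/mL: subtherapeutic.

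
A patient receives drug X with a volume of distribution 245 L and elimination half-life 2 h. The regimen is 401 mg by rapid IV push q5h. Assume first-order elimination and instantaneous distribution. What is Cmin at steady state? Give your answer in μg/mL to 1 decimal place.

0.4 μg/mL

k = ln2/t½ = ln2/2 ≈ 0.346574 h⁻¹; fraction remaining f = e^(−kτ) = e^(−0.346574×5) ≈ 0.1768.
Accumulation ratio R = 1/(1 − f) ≈ 1/0.8232 ≈ 1.2148.
Single-dose peak C₀ = D/Vd = 401/245 ≈ 1.637 μg/mL.
Cmax,ss = C₀/(1 − f) ≈ 1.637/0.8232 ≈ 1.989 μg/mL.
One interval later, Cmin,ss = Cmax,ss·e^(−kτ) ≈ 1.989 × 0.1768 ≈ 0.352 μg/mL.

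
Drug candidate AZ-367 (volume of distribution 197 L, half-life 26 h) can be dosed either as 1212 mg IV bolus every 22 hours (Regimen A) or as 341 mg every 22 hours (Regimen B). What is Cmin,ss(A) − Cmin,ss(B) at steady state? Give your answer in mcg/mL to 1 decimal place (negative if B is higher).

5.5 mcg/mL

Regimen A: f = (1/2)^(22/26) ≈ 0.5563; Cmin,ss = (1212/197)·f/(1−f) ≈ 7.714 mcg/mL.
Regimen B: f = (1/2)^(22/26) ≈ 0.5563; Cmin,ss = (341/197)·f/(1−f) ≈ 2.170 mcg/mL.
Difference ≈ 7.714 − 2.170 ≈ 5.544 mcg/mL.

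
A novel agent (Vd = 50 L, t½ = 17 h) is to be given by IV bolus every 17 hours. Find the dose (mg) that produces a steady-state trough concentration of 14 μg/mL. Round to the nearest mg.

τ/t½ = 17/17 ≈ 1, so f = (1/2)^(17/17) ≈ 0.500000.
Cmin,ss = (D/Vd)·f/(1−f), so D = Cmin,ss·Vd·(1−f)/f.
D = 14 × 50 × (1−f)/f ≈ 14 × 50 × 1.00000 ≈ 700.00 mg.

700 mg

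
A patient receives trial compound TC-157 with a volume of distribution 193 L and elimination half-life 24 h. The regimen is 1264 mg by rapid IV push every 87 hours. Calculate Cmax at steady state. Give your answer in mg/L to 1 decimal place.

7.1 mg/L

k = ln2/t½ = ln2/24 ≈ 0.028881 h⁻¹; fraction remaining f = e^(−kτ) = e^(−0.028881×87) ≈ 0.0811.
Accumulation ratio R = 1/(1 − f) ≈ 1/0.9189 ≈ 1.0883.
Each bolus raises the concentration by D/Vd = 1264/193 ≈ 6.549 mg/L.
Steady-state peak Cmax,ss = C₀·R ≈ 6.549 × 1.0883 ≈ 7.127 mg/L.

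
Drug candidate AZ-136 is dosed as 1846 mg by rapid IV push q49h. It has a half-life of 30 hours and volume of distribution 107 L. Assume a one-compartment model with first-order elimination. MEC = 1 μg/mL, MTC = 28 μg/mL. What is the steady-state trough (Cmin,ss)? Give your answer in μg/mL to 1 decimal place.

8.2 μg/mL

Over one 49-h interval, 49/30 ≈ 1.6333 half-lives elapse, leaving f ≈ 0.3223 of each dose.
Accumulation ratio R = 1/(1 − f) ≈ 1/0.6777 ≈ 1.4756.
Each bolus raises the concentration by D/Vd = 1846/107 ≈ 17.252 μg/mL.
Cmax,ss = C₀/(1 − f) ≈ 17.252/0.6777 ≈ 25.457 μg/mL.
One interval later, Cmin,ss = Cmax,ss·e^(−kτ) ≈ 25.457 × 0.3223 ≈ 8.205 μg/mL.
Trough 8.2 μg/mL vs MEC 1 μg/mL: adequate.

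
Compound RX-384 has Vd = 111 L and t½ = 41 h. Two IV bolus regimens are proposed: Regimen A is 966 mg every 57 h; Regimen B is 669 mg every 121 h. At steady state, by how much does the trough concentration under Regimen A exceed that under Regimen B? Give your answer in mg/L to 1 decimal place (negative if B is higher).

4.5 mg/L

Regimen A: f = (1/2)^(57/41) ≈ 0.3815; Cmin,ss = (966/111)·f/(1−f) ≈ 5.368 mg/L.
Regimen B: f = (1/2)^(121/41) ≈ 0.1293; Cmin,ss = (669/111)·f/(1−f) ≈ 0.895 mg/L.
Difference ≈ 5.368 − 0.895 ≈ 4.473 mg/L.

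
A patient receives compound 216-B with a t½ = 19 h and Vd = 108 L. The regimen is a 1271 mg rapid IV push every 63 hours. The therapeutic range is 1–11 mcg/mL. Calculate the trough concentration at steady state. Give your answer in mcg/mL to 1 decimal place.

k = ln2/t½ = ln2/19 ≈ 0.036481 h⁻¹; fraction remaining f = e^(−kτ) = e^(−0.036481×63) ≈ 0.1004.
Accumulation ratio R = 1/(1 − f) ≈ 1/0.8996 ≈ 1.1116.
Each bolus raises the concentration by D/Vd = 1271/108 ≈ 11.769 mcg/mL.
Cmax,ss = C₀/(1 − f) ≈ 11.769/0.8996 ≈ 13.082 mcg/mL.
Steady-state trough Cmin,ss = Cmax,ss·f ≈ 13.082 × 0.1004 ≈ 1.313 mcg/mL.
Trough 1.3 mcg/mL vs MEC 1 mcg/mL: adequate.

1.3 mcg/mL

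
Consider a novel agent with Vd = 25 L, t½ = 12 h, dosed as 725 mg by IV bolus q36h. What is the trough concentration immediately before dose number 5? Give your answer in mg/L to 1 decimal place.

4.1 mg/L

f = (1/2)^(τ/t½) = (1/2)^(36/12) ≈ 0.1250.
C₀ = D/Vd = 725/25 ≈ 29.000 mg/L.
Before the 5th dose, 4 doses have been given. Superposition: Cmin = C₀·(f + f² + … + f^4).
≈ 29.000 × (0.1250 + 0.0156 + 0.0020 + 0.0002) ≈ 29.000 × 0.1428 ≈ 4.141 mg/L.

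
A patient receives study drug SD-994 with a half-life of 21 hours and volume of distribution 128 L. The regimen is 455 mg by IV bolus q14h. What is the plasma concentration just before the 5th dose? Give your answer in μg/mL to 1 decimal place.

f = (1/2)^(τ/t½) = (1/2)^(14/21) ≈ 0.6300.
C₀ = D/Vd = 455/128 ≈ 3.555 μg/mL.
Before the 5th dose, 4 doses have been given. Superposition: Cmin = C₀·(f + f² + … + f^4).
≈ 3.555 × (0.6300 + 0.3969 + 0.2500 + 0.1575) ≈ 3.555 × 1.4344 ≈ 5.099 μg/mL.

5.1 μg/mL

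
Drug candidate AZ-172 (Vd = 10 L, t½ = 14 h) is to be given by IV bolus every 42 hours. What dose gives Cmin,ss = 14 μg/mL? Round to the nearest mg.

980 mg

τ/t½ = 42/14 ≈ 3, so f = (1/2)^(42/14) ≈ 0.125000.
Cmin,ss = (D/Vd)·f/(1−f), so D = Cmin,ss·Vd·(1−f)/f.
D = 14 × 10 × (1−f)/f ≈ 14 × 10 × 7.00000 ≈ 980.00 mg.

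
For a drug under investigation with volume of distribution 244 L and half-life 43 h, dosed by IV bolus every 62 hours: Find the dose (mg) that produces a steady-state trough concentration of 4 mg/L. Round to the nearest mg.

1676 mg

τ/t½ = 62/43 ≈ 1.4419, so f = (1/2)^(62/43) ≈ 0.368092.
Cmin,ss = (D/Vd)·f/(1−f), so D = Cmin,ss·Vd·(1−f)/f.
D = 4 × 244 × (1−f)/f ≈ 4 × 244 × 1.71671 ≈ 1675.51 mg.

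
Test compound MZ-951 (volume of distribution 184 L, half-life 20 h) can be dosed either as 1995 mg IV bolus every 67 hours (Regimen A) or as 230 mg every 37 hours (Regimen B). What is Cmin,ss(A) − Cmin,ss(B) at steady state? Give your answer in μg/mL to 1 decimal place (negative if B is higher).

0.7 μg/mL

Regimen A: f = (1/2)^(67/20) ≈ 0.0981; Cmin,ss = (1995/184)·f/(1−f) ≈ 1.179 μg/mL.
Regimen B: f = (1/2)^(37/20) ≈ 0.2774; Cmin,ss = (230/184)·f/(1−f) ≈ 0.480 μg/mL.
Difference ≈ 1.179 − 0.480 ≈ 0.699 μg/mL.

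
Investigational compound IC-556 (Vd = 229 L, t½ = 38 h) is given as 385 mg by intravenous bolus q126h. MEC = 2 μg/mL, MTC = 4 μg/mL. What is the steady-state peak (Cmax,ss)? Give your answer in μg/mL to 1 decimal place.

k = ln2/t½ = ln2/38 ≈ 0.018241 h⁻¹; fraction remaining f = e^(−kτ) = e^(−0.018241×126) ≈ 0.1004.
At steady state, accumulation factor R = 1/(1 − e^(−kτ)) ≈ 1.1116.
Single-dose peak C₀ = D/Vd = 385/229 ≈ 1.681 μg/mL.
Steady-state peak Cmax,ss = C₀·R ≈ 1.681 × 1.1116 ≈ 1.869 μg/mL.
Peak 1.9 μg/mL vs MTC 4 μg/mL: below toxic threshold.

1.9 μg/mL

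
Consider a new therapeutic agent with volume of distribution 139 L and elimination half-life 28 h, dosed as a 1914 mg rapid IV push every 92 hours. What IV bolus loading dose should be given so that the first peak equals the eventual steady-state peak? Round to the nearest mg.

f = (1/2)^(92/28) ≈ 0.102542; accumulation ratio R = 1/(1−f) ≈ 1.11426.
Loading dose to hit Cmax,ss on first dose: D_load = D_maint·R ≈ 1914 × 1.11426 ≈ 2132.69 mg.

2133 mg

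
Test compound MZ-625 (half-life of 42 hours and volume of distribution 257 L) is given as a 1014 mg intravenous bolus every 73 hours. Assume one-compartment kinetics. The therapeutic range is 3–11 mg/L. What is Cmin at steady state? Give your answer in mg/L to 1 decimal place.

τ/t½ = 73/42 ≈ 1.7381, so fraction remaining f = (1/2)^(73/42) ≈ 0.2998.
At steady state, accumulation factor R = 1/(1 − e^(−kτ)) ≈ 1.4282.
Each bolus raises the concentration by D/Vd = 1014/257 ≈ 3.946 mg/L.
Steady-state peak Cmax,ss = C₀·R ≈ 3.946 × 1.4282 ≈ 5.636 mg/L.
One interval later, Cmin,ss = Cmax,ss·e^(−kτ) ≈ 5.636 × 0.2998 ≈ 1.690 mg/L.
Trough 1.7 mg/L vs MEC 3 mg/L: subtherapeutic.

1.7 mg/L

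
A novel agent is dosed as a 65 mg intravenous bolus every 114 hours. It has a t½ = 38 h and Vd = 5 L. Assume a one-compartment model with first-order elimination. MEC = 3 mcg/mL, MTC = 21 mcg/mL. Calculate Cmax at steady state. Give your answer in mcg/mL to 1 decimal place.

The dosing interval is 3 half-lives, so f = 2^(−3) = 0.125.
Accumulation ratio R = 1/(1 − f) = 1/0.875 = 8/7.
Single-dose peak C₀ = D/Vd = 65/5 = 13 mcg/mL.
Steady-state peak Cmax,ss = C₀·R = 13 × 8/7 ≈ 14.857 mcg/mL.
Peak 14.9 mcg/mL vs MTC 21 mcg/mL: below toxic threshold.

14.9 mcg/mL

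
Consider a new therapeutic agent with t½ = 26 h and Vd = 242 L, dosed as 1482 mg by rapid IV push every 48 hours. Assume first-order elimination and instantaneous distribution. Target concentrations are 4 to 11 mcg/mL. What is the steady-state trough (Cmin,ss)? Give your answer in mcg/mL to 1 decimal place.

τ/t½ = 48/26 ≈ 1.8462, so fraction remaining f = (1/2)^(48/26) ≈ 0.2781.
Single-dose peak C₀ = D/Vd = 1482/242 ≈ 6.124 mcg/mL.
Steady-state trough Cmin,ss = C₀·f/(1−f) ≈ 6.124 × 0.2781/0.7219 ≈ 2.359 mcg/mL.
Trough 2.4 mcg/mL vs MEC 4 mcg/mL: subtherapeutic.

2.4 mcg/mL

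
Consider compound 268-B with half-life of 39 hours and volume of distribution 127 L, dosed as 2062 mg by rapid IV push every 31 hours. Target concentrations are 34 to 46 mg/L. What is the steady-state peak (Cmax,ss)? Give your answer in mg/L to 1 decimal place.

38.3 mg/L

Over one 31-h interval, 31/39 ≈ 0.79487 half-lives elapse, leaving f ≈ 0.5764 of each dose.
At steady state, accumulation factor R = 1/(1 − e^(−kτ)) ≈ 2.3607.
Each bolus raises the concentration by D/Vd = 2062/127 ≈ 16.236 mg/L.
Steady-state peak Cmax,ss = C₀·R ≈ 16.236 × 2.3607 ≈ 38.328 mg/L.
Peak 38.3 mg/L vs MTC 46 mg/L: below toxic threshold.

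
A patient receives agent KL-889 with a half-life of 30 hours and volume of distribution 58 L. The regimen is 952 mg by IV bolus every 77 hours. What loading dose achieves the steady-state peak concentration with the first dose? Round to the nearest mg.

f = (1/2)^(77/30) ≈ 0.168794; accumulation ratio R = 1/(1−f) ≈ 1.20307.
Loading dose to hit Cmax,ss on first dose: D_load = D_maint·R ≈ 952 × 1.20307 ≈ 1145.32 mg.

1145 mg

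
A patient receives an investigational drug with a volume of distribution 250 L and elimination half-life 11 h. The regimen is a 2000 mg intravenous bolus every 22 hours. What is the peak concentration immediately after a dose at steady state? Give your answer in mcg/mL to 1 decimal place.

10.7 mcg/mL

τ = 22 h = 2 half-lives, so f = (1/2)^2 = 0.25.
At steady state, R = 1/(1 − 0.25) = 4/3.
Single-dose peak C₀ = D/Vd = 2000/250 = 8 mcg/mL.
Steady-state peak Cmax,ss = C₀·R = 8 × 4/3 ≈ 10.667 mcg/mL.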